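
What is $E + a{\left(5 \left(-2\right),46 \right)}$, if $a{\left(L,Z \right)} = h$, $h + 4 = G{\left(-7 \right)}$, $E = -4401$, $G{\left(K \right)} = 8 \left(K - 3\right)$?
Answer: $-4485$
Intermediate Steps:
$G{\left(K \right)} = -24 + 8 K$ ($G{\left(K \right)} = 8 \left(-3 + K\right) = -24 + 8 K$)
$h = -84$ ($h = -4 + \left(-24 + 8 \left(-7\right)\right) = -4 - 80 = -84$)
$a{\left(L,Z \right)} = -84$
$E + a{\left(5 \left(-2\right),46 \right)} = -4401 - 84 = -4485$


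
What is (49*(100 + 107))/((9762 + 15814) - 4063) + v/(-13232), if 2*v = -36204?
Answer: 87273417/47443336 ≈ 1.8395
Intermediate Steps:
v = -18102 (v = (½)*(-36204) = -18102)
(49*(100 + 107))/((9762 + 15814) - 4063) + v/(-13232) = (49*(100 + 107))/((9762 + 15814) - 4063) - 18102/(-13232) = (49*207)/(25576 - 4063) - 18102*(-1/13232) = 10143/21513 + 9051/6616 = 10143*(1/21513) + 9051/6616 = 3381/7171 + 9051/6616 = 87273417/47443336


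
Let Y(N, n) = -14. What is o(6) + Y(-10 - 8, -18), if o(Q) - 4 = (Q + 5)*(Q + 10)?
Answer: 166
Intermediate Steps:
o(Q) = 4 + (5 + Q)*(10 + Q) (o(Q) = 4 + (Q + 5)*(Q + 10) = 4 + (5 + Q)*(10 + Q))
o(6) + Y(-10 - 8, -18) = (54 + 6**2 + 15*6) - 14 = (54 + 36 + 90) - 14 = 180 - 14 = 166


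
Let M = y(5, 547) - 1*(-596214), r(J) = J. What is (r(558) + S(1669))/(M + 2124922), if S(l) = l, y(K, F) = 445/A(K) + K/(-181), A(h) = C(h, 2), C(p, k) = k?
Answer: 806174/985131767 ≈ 0.00081834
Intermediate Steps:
A(h) = 2
y(K, F) = 445/2 - K/181 (y(K, F) = 445/2 + K/(-181) = 445*(1/2) + K*(-1/181) = 445/2 - K/181)
M = 215910003/362 (M = (445/2 - 1/181*5) - 1*(-596214) = (445/2 - 5/181) + 596214 = 80535/362 + 596214 = 215910003/362 ≈ 5.9644e+5)
(r(558) + S(1669))/(M + 2124922) = (558 + 1669)/(215910003/362 + 2124922) = 2227/(985131767/362) = 2227*(362/985131767) = 806174/985131767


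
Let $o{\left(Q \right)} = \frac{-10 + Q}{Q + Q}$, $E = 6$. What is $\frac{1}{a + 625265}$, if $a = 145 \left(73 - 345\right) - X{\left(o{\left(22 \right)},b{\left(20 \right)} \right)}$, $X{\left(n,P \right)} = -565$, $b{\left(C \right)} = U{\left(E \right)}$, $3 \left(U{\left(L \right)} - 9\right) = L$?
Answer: $\frac{1}{586390} \approx 1.7053 \cdot 10^{-6}$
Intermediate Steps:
$U{\left(L \right)} = 9 + \frac{L}{3}$
$b{\left(C \right)} = 11$ ($b{\left(C \right)} = 9 + \frac{1}{3} \cdot 6 = 9 + 2 = 11$)
$o{\left(Q \right)} = \frac{-10 + Q}{2 Q}$
$a = -38875$ ($a = 145 \left(73 - 345\right) - -565 = 145 \left(-272\right) + 565 = -39440 + 565 = -38875$)
$\frac{1}{a + 625265} = \frac{1}{-38875 + 625265} = \frac{1}{586390}$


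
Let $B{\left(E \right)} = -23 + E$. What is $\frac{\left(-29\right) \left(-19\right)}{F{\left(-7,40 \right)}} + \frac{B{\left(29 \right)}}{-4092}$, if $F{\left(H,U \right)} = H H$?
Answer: $\frac{375733}{33418} \approx 11.243$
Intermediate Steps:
$F{\left(H,U \right)} = H^{2}$
$\frac{\left(-29\right) \left(-19\right)}{F{\left(-7,40 \right)}} + \frac{B{\left(29 \right)}}{-4092} = \frac{\left(-29\right) \left(-19\right)}{\left(-7\right)^{2}} + \frac{-23 + 29}{-4092} = \frac{551}{49} + 6 \left(- \frac{1}{4092}\right) = 551 \cdot \frac{1}{49} - \frac{1}{682} = \frac{551}{49} - \frac{1}{682} = \frac{375733}{33418}$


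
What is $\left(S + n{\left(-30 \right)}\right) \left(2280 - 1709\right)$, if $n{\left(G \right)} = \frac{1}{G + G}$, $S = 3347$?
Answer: $\frac{114667649}{60} \approx 1.9111 \cdot 10^{6}$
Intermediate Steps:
$n{\left(G \right)} = \frac{1}{2 G}$
$\left(S + n{\left(-30 \right)}\right) \left(2280 - 1709\right) = \left(3347 + \frac{1}{2 \left(-30\right)}\right) \left(2280 - 1709\right) = \left(3347 + \frac{1}{2} \left(- \frac{1}{30}\right)\right) 571 = \left(3347 - \frac{1}{60}\right) 571 = \frac{200819}{60} \cdot 571 = \frac{114667649}{60}$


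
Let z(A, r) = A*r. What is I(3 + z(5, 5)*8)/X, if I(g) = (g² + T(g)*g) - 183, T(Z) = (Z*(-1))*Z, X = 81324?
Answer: -8324401/81324 ≈ -102.36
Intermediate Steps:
T(Z) = -Z² (T(Z) = (-Z)*Z = -Z²)
I(g) = -183 + g² - g³ (I(g) = (g² + (-g²)*g) - 183 = (g² - g³) - 183 = -183 + g² - g³)
I(3 + z(5, 5)*8)/X = (-183 + (3 + (5*5)*8)² - (3 + (5*5)*8)³)/81324 = (-183 + (3 + 25*8)² - (3 + 25*8)³)*(1/81324) = (-183 + (3 + 200)² - (3 + 200)³)*(1/81324) = (-183 + 203² - 1*203³)*(1/81324) = (-183 + 41209 - 1*8365427)*(1/81324) = (-183 + 41209 - 8365427)*(1/81324) = -8324401*1/81324 = -8324401/81324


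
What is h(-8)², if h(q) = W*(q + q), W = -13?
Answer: 43264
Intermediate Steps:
h(q) = -26*q (h(q) = -13*(q + q) = -26*q)
h(-8)² = (-26*(-8))² = 208² = 43264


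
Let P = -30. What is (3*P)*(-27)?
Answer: 2430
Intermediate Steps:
(3*P)*(-27) = (3*(-30))*(-27) = -90*(-27) = 2430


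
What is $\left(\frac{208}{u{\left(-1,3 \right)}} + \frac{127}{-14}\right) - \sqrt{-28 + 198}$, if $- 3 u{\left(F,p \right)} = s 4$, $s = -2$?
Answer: $\frac{965}{14} - \sqrt{170} \approx 55.89$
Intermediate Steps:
$u{\left(F,p \right)} = \frac{8}{3}$ ($u{\left(F,p \right)} = - \frac{\left(-2\right) 4}{3} = \left(- \frac{1}{3}\right) \left(-8\right) = \frac{8}{3}$)
$\left(\frac{208}{u{\left(-1,3 \right)}} + \frac{127}{-14}\right) - \sqrt{-28 + 198} = \left(\frac{208}{\frac{8}{3}} + \frac{127}{-14}\right) - \sqrt{-28 + 198} = \left(208 \cdot \frac{3}{8} + 127 \left(- \frac{1}{14}\right)\right) - \sqrt{170} = \left(78 - \frac{127}{14}\right) - \sqrt{170} = \frac{965}{14} - \sqrt{170}$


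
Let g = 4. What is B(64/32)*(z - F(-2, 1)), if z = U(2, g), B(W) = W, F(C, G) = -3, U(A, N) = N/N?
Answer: 8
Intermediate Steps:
U(A, N) = 1
z = 1
B(64/32)*(z - F(-2, 1)) = (64/32)*(1 - 1*(-3)) = (64*(1/32))*(1 + 3) = 2*4 = 8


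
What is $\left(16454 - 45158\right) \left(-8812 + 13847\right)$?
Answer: $-144524640$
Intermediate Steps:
$\left(16454 - 45158\right) \left(-8812 + 13847\right) = \left(-28704\right) 5035 = -144524640$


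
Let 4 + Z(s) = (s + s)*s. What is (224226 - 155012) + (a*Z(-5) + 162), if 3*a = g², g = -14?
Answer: 217144/3 ≈ 72381.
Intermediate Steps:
a = 196/3 (a = (⅓)*(-14)² = (⅓)*196 = 196/3 ≈ 65.333)
Z(s) = -4 + 2*s² (Z(s) = -4 + (s + s)*s = -4 + (2*s)*s = -4 + 2*s²)
(224226 - 155012) + (a*Z(-5) + 162) = (224226 - 155012) + (196*(-4 + 2*(-5)²)/3 + 162) = 69214 + (196*(-4 + 2*25)/3 + 162) = 69214 + (196*(-4 + 50)/3 + 162) = 69214 + ((196/3)*46 + 162) = 69214 + (9016/3 + 162) = 69214 + 9502/3 = 217144/3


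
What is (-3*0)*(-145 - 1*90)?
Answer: 0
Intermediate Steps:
(-3*0)*(-145 - 1*90) = 0*(-145 - 90) = 0*(-235) = 0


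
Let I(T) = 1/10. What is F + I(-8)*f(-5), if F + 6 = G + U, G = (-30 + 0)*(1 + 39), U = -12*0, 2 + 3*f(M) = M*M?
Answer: -36157/30 ≈ -1205.2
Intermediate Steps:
f(M) = -⅔ + M²/3 (f(M) = -⅔ + (M*M)/3 = -⅔ + M²/3)
I(T) = ⅒
U = 0
G = -1200 (G = -30*40 = -1200)
F = -1206 (F = -6 + (-1200 + 0) = -6 - 1200 = -1206)
F + I(-8)*f(-5) = -1206 + (-⅔ + (⅓)*(-5)²)/10 = -1206 + (-⅔ + (⅓)*25)/10 = -1206 + (-⅔ + 25/3)/10 = -1206 + (⅒)*(23/3) = -1206 + 23/30 = -36157/30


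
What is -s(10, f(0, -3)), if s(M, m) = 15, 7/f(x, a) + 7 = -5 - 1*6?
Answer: -15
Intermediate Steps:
f(x, a) = -7/18 (f(x, a) = 7/(-7 + (-5 - 1*6)) = 7/(-7 + (-5 - 6)) = 7/(-7 - 11) = 7/(-18) = 7*(-1/18) = -7/18)
-s(10, f(0, -3)) = -1*15 = -15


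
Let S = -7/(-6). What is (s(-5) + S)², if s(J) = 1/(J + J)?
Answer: 256/225 ≈ 1.1378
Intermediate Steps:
S = 7/6 (S = -7*(-⅙) = 7/6 ≈ 1.1667)
s(J) = 1/(2*J)
(s(-5) + S)² = ((½)/(-5) + 7/6)² = ((½)*(-⅕) + 7/6)² = (-⅒ + 7/6)² = (16/15)² = 256/225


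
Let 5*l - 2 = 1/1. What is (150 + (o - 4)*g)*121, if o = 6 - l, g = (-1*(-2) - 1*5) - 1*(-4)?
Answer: 91597/5 ≈ 18319.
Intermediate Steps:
l = ⅗ (l = ⅖ + (1/1)/5 = ⅖ + (1*1)/5 = ⅖ + (⅕)*1 = ⅖ + ⅕ = ⅗ ≈ 0.60000)
g = 1 (g = (2 - 5) + 4 = -3 + 4 = 1)
o = 27/5 (o = 6 - 1*⅗ = 6 - ⅗ = 27/5 ≈ 5.4000)
(150 + (o - 4)*g)*121 = (150 + (27/5 - 4)*1)*121 = (150 + (7/5)*1)*121 = (150 + 7/5)*121 = (757/5)*121 = 91597/5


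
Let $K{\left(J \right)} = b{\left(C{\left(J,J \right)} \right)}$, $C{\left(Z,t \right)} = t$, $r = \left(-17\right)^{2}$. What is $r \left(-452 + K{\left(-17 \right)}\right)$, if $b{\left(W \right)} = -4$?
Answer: $-131784$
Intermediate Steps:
$r = 289$
$K{\left(J \right)} = -4$
$r \left(-452 + K{\left(-17 \right)}\right) = 289 \left(-452 - 4\right) = 289 \left(-456\right) = -131784$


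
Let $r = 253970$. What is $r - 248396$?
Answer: $5574$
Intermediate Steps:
$r - 248396 = 253970 - 248396 = 5574$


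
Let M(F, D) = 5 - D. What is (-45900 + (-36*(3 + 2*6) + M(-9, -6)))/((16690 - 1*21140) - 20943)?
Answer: 46429/25393 ≈ 1.8284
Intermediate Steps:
(-45900 + (-36*(3 + 2*6) + M(-9, -6)))/((16690 - 1*21140) - 20943) = (-45900 + (-36*(3 + 2*6) + (5 - 1*(-6))))/((16690 - 1*21140) - 20943) = (-45900 + (-36*(3 + 12) + (5 + 6)))/((16690 - 21140) - 20943) = (-45900 + (-36*15 + 11))/(-4450 - 20943) = (-45900 + (-540 + 11))/(-25393) = (-45900 - 529)*(-1/25393) = -46429*(-1/25393) = 46429/25393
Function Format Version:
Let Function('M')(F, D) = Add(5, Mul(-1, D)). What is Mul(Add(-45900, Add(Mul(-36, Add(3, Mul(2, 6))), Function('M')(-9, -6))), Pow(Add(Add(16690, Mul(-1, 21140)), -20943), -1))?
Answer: Rational(46429, 25393) ≈ 1.8284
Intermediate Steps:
Mul(Add(-45900, Add(Mul(-36, Add(3, Mul(2, 6))), Function('M')(-9, -6))), Pow(Add(Add(16690, Mul(-1, 21140)), -20943), -1)) = Mul(Add(-45900, Add(Mul(-36, Add(3, Mul(2, 6))), Add(5, Mul(-1, -6)))), Pow(Add(Add(16690, Mul(-1, 21140)), -20943), -1)) = Mul(Add(-45900, Add(Mul(-36, Add(3, 12)), Add(5, 6))), Pow(Add(Add(16690, -21140), -20943), -1)) = Mul(Add(-45900, Add(Mul(-36, 15), 11)), Pow(Add(-4450, -20943), -1)) = Mul(Add(-45900, Add(-540, 11)), Pow(-25393, -1)) = Mul(Add(-45900, -529), Rational(-1, 25393)) = Mul(-46429, Rational(-1, 25393)) = Rational(46429, 25393)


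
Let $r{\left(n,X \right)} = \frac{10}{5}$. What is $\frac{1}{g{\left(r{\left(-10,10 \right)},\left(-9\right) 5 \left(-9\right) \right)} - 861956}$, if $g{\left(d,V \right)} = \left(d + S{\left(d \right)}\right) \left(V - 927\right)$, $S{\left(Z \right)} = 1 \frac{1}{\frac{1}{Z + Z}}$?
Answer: $- \frac{1}{865088} \approx -1.156 \cdot 10^{-6}$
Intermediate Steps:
$r{\left(n,X \right)} = 2$ ($r{\left(n,X \right)} = 10 \cdot \frac{1}{5} = 2$)
$S{\left(Z \right)} = 2 Z$ ($S{\left(Z \right)} = 1 \frac{1}{\frac{1}{2 Z}} = 1 \frac{1}{\frac{1}{2} \frac{1}{Z}} = 1 \cdot 2 Z = 2 Z$)
$g{\left(d,V \right)} = 3 d \left(-927 + V\right)$ ($g{\left(d,V \right)} = \left(d + 2 d\right) \left(V - 927\right) = 3 d \left(-927 + V\right)$)
$\frac{1}{g{\left(r{\left(-10,10 \right)},\left(-9\right) 5 \left(-9\right) \right)} - 861956} = \frac{1}{3 \cdot 2 \left(-927 + \left(-9\right) 5 \left(-9\right)\right) - 861956} = \frac{1}{3 \cdot 2 \left(-927 - -405\right) - 861956} = \frac{1}{3 \cdot 2 \left(-927 + 405\right) - 861956} = \frac{1}{3 \cdot 2 \left(-522\right) - 861956} = \frac{1}{-3132 - 861956} = \frac{1}{-865088} = - \frac{1}{865088}$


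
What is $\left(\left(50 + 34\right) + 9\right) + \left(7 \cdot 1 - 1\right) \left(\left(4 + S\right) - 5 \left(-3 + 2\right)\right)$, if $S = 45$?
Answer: $417$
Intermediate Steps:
$\left(\left(50 + 34\right) + 9\right) + \left(7 \cdot 1 - 1\right) \left(\left(4 + S\right) - 5 \left(-3 + 2\right)\right) = \left(\left(50 + 34\right) + 9\right) + \left(7 \cdot 1 - 1\right) \left(\left(4 + 45\right) - 5 \left(-3 + 2\right)\right) = \left(84 + 9\right) + \left(7 - 1\right) \left(49 - -5\right) = 93 + 6 \left(49 + 5\right) = 93 + 6 \cdot 54 = 93 + 324 = 417$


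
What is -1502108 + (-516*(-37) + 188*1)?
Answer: -1482828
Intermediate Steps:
-1502108 + (-516*(-37) + 188*1) = -1502108 + (19092 + 188) = -1502108 + 19280 = -1482828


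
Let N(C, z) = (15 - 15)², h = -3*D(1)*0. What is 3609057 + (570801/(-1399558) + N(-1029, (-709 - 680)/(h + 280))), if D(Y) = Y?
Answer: 5051084026005/1399558 ≈ 3.6091e+6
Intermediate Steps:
h = 0 (h = -3*1*0 = -3*0 = 0)
N(C, z) = 0 (N(C, z) = 0² = 0)
3609057 + (570801/(-1399558) + N(-1029, (-709 - 680)/(h + 280))) = 3609057 + (570801/(-1399558) + 0) = 3609057 + (570801*(-1/1399558) + 0) = 3609057 + (-570801/1399558 + 0) = 3609057 - 570801/1399558 = 5051084026005/1399558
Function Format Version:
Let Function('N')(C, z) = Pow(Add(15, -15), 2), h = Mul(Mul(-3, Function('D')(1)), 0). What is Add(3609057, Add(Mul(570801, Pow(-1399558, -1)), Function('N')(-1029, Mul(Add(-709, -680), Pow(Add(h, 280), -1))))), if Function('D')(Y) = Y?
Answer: Rational(5051084026005, 1399558) ≈ 3.6091e+6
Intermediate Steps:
h = 0 (h = Mul(Mul(-3, 1), 0) = Mul(-3, 0) = 0)
Function('N')(C, z) = 0 (Function('N')(C, z) = Pow(0, 2) = 0)
Add(3609057, Add(Mul(570801, Pow(-1399558, -1)), Function('N')(-1029, Mul(Add(-709, -680), Pow(Add(h, 280), -1))))) = Add(3609057, Add(Mul(570801, Pow(-1399558, -1)), 0)) = Add(3609057, Add(Mul(570801, Rational(-1, 1399558)), 0)) = Add(3609057, Add(Rational(-570801, 1399558), 0)) = Add(3609057, Rational(-570801, 1399558)) = Rational(5051084026005, 1399558)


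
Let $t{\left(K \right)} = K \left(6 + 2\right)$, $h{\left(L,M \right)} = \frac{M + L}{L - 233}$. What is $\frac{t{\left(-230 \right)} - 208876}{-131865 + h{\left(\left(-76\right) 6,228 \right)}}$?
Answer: $\frac{145183324}{90854757} \approx 1.598$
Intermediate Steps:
$h{\left(L,M \right)} = \frac{L + M}{-233 + L}$
$t{\left(K \right)} = 8 K$ ($t{\left(K \right)} = K 8 = 8 K$)
$\frac{t{\left(-230 \right)} - 208876}{-131865 + h{\left(\left(-76\right) 6,228 \right)}} = \frac{8 \left(-230\right) - 208876}{-131865 + \frac{\left(-76\right) 6 + 228}{-233 - 456}} = \frac{-1840 - 208876}{-131865 + \frac{-456 + 228}{-233 - 456}} = - \frac{210716}{-131865 + \frac{1}{-689} \left(-228\right)} = - \frac{210716}{-131865 - - \frac{228}{689}} = - \frac{210716}{-131865 + \frac{228}{689}} = - \frac{210716}{- \frac{90854757}{689}} = \left(-210716\right) \left(- \frac{689}{90854757}\right) = \frac{145183324}{90854757}$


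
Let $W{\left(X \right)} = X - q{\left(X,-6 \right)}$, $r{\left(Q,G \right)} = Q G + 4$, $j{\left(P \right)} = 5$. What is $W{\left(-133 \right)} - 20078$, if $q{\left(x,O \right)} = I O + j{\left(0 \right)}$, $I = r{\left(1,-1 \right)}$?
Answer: $-20198$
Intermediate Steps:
$r{\left(Q,G \right)} = 4 + G Q$ ($r{\left(Q,G \right)} = G Q + 4 = 4 + G Q$)
$I = 3$ ($I = 4 - 1 = 3$)
$q{\left(x,O \right)} = 5 + 3 O$ ($q{\left(x,O \right)} = 3 O + 5 = 5 + 3 O$)
$W{\left(X \right)} = 13 + X$ ($W{\left(X \right)} = X - \left(5 + 3 \left(-6\right)\right) = X - \left(5 - 18\right) = X - -13 = X + 13 = 13 + X$)
$W{\left(-133 \right)} - 20078 = \left(13 - 133\right) - 20078 = -120 - 20078 = -20198$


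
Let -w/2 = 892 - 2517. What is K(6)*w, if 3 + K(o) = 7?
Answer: 13000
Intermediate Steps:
K(o) = 4 (K(o) = -3 + 7 = 4)
w = 3250 (w = -2*(892 - 2517) = -2*(-1625) = 3250)
K(6)*w = 4*3250 = 13000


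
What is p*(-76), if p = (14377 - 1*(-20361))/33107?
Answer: -2640088/33107 ≈ -79.744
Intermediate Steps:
p = 34738/33107 (p = (14377 + 20361)*(1/33107) = 34738*(1/33107) = 34738/33107 ≈ 1.0493)
p*(-76) = (34738/33107)*(-76) = -2640088/33107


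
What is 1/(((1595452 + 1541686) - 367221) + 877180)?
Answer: 1/3647097 ≈ 2.7419e-7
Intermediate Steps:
1/(((1595452 + 1541686) - 367221) + 877180) = 1/((3137138 - 367221) + 877180) = 1/(2769917 + 877180) = 1/3647097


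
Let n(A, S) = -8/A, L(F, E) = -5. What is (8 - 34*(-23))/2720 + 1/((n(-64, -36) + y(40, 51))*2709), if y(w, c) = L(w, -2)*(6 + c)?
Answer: 487728893/1679276592 ≈ 0.29044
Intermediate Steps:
y(w, c) = -30 - 5*c (y(w, c) = -5*(6 + c) = -30 - 5*c)
(8 - 34*(-23))/2720 + 1/((n(-64, -36) + y(40, 51))*2709) = (8 - 34*(-23))/2720 + 1/(-8/(-64) + (-30 - 5*51)*2709) = (8 + 782)*(1/2720) + (1/2709)/(-8*(-1/64) + (-30 - 255)) = 790*(1/2720) + (1/2709)/(⅛ - 285) = 79/272 + (1/2709)/(-2279/8) = 79/272 - 8/2279*1/2709 = 79/272 - 8/6173811 = 487728893/1679276592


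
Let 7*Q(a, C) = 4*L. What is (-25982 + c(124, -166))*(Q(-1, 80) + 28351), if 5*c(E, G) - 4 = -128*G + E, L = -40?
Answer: -21521966598/35 ≈ -6.1491e+8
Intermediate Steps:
Q(a, C) = -160/7 (Q(a, C) = (4*(-40))/7 = (1/7)*(-160) = -160/7)
c(E, G) = 4/5 - 128*G/5 + E/5 (c(E, G) = 4/5 + (-128*G + E)/5 = 4/5 + (E - 128*G)/5 = 4/5 + (-128*G/5 + E/5) = 4/5 - 128*G/5 + E/5)
(-25982 + c(124, -166))*(Q(-1, 80) + 28351) = (-25982 + (4/5 - 128/5*(-166) + (1/5)*124))*(-160/7 + 28351) = (-25982 + (4/5 + 21248/5 + 124/5))*(198297/7) = (-25982 + 21376/5)*(198297/7) = -108534/5*198297/7 = -21521966598/35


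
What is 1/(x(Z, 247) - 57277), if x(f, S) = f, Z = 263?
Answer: -1/57014 ≈ -1.7540e-5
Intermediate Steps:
1/(x(Z, 247) - 57277) = 1/(263 - 57277) = 1/(-57014) = -1/57014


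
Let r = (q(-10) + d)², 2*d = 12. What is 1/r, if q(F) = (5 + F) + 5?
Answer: 1/36 ≈ 0.027778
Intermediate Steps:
q(F) = 10 + F
d = 6 (d = (½)*12 = 6)
r = 36 (r = ((10 - 10) + 6)² = (0 + 6)² = 6² = 36)
1/r = 1/36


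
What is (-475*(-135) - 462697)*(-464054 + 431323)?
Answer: 13045660132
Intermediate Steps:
(-475*(-135) - 462697)*(-464054 + 431323) = (64125 - 462697)*(-32731) = -398572*(-32731) = 13045660132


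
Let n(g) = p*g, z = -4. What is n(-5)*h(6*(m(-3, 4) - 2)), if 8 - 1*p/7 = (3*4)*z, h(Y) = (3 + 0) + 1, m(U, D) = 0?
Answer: -7840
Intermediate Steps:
h(Y) = 4 (h(Y) = 3 + 1 = 4)
p = 392 (p = 56 - 7*3*4*(-4) = 56 - 84*(-4) = 56 - 7*(-48) = 56 + 336 = 392)
n(g) = 392*g
n(-5)*h(6*(m(-3, 4) - 2)) = (392*(-5))*4 = -1960*4 = -7840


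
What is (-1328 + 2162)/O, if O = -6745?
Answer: -834/6745 ≈ -0.12365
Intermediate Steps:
(-1328 + 2162)/O = (-1328 + 2162)/(-6745) = 834*(-1/6745) = -834/6745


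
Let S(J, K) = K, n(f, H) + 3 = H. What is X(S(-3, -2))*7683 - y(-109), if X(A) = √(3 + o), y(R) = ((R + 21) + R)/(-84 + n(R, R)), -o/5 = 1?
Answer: -197/196 + 7683*I*√2 ≈ -1.0051 + 10865.0*I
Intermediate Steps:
o = -5 (o = -5*1 = -5)
n(f, H) = -3 + H
y(R) = (21 + 2*R)/(-87 + R) (y(R) = ((R + 21) + R)/(-84 + (-3 + R)) = ((21 + R) + R)/(-87 + R) = (21 + 2*R)/(-87 + R))
X(A) = I*√2 (X(A) = √(3 - 5) = √(-2) = I*√2)
X(S(-3, -2))*7683 - y(-109) = (I*√2)*7683 - (21 + 2*(-109))/(-87 - 109) = 7683*I*√2 - (21 - 218)/(-196) = 7683*I*√2 - (-1)*(-197)/196 = 7683*I*√2 - 1*197/196 = 7683*I*√2 - 197/196 = -197/196 + 7683*I*√2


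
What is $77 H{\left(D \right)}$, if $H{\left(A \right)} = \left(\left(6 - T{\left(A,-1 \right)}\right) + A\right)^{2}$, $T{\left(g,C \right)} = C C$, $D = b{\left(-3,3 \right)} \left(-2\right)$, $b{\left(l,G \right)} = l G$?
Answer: $40733$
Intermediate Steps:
$b{\left(l,G \right)} = G l$
$D = 18$ ($D = 3 \left(-3\right) \left(-2\right) = \left(-9\right) \left(-2\right) = 18$)
$T{\left(g,C \right)} = C^{2}$
$H{\left(A \right)} = \left(5 + A\right)^{2}$ ($H{\left(A \right)} = \left(\left(6 - \left(-1\right)^{2}\right) + A\right)^{2} = \left(\left(6 - 1\right) + A\right)^{2} = \left(5 + A\right)^{2}$)
$77 H{\left(D \right)} = 77 \left(5 + 18\right)^{2} = 77 \cdot 23^{2} = 77 \cdot 529 = 40733$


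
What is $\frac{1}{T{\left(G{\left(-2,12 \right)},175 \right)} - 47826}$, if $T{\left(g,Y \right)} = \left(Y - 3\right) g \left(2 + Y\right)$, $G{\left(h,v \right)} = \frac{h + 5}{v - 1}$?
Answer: $- \frac{11}{434754} \approx -2.5302 \cdot 10^{-5}$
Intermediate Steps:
$G{\left(h,v \right)} = \frac{5 + h}{-1 + v}$
$T{\left(g,Y \right)} = g \left(-3 + Y\right) \left(2 + Y\right)$ ($T{\left(g,Y \right)} = \left(-3 + Y\right) g \left(2 + Y\right) = g \left(-3 + Y\right) \left(2 + Y\right)$)
$\frac{1}{T{\left(G{\left(-2,12 \right)},175 \right)} - 47826} = \frac{1}{\frac{5 - 2}{-1 + 12} \left(-6 + 175^{2} - 175\right) - 47826} = \frac{1}{\frac{1}{11} \cdot 3 \left(-6 + 30625 - 175\right) - 47826} = \frac{1}{\frac{1}{11} \cdot 3 \cdot 30444 - 47826} = \frac{1}{\frac{3}{11} \cdot 30444 - 47826} = \frac{1}{\frac{91332}{11} - 47826} = \frac{1}{- \frac{434754}{11}} = - \frac{11}{434754}$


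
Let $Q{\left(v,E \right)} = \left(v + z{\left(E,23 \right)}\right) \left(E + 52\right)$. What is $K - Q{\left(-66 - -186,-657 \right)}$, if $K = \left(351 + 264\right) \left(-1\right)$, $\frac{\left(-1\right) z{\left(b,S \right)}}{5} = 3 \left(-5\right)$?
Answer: $117360$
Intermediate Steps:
$z{\left(b,S \right)} = 75$ ($z{\left(b,S \right)} = - 5 \cdot 3 \left(-5\right) = \left(-5\right) \left(-15\right) = 75$)
$Q{\left(v,E \right)} = \left(52 + E\right) \left(75 + v\right)$ ($Q{\left(v,E \right)} = \left(v + 75\right) \left(E + 52\right) = \left(75 + v\right) \left(52 + E\right) = \left(52 + E\right) \left(75 + v\right)$)
$K = -615$ ($K = 615 \left(-1\right) = -615$)
$K - Q{\left(-66 - -186,-657 \right)} = -615 - \left(3900 + 52 \left(-66 - -186\right) + 75 \left(-657\right) - 657 \left(-66 - -186\right)\right) = -615 - \left(3900 + 52 \left(-66 + 186\right) - 49275 - 657 \left(-66 + 186\right)\right) = -615 - \left(3900 + 52 \cdot 120 - 49275 - 78840\right) = -615 - \left(3900 + 6240 - 49275 - 78840\right) = -615 - -117975 = -615 + 117975 = 117360$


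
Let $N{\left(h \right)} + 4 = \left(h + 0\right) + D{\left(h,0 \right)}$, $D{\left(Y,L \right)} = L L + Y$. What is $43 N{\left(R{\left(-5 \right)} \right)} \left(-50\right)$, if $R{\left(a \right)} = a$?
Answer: $30100$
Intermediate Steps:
$D{\left(Y,L \right)} = Y + L^{2}$ ($D{\left(Y,L \right)} = L^{2} + Y = Y + L^{2}$)
$N{\left(h \right)} = -4 + 2 h$ ($N{\left(h \right)} = -4 + \left(\left(h + 0\right) + \left(h + 0^{2}\right)\right) = -4 + \left(h + \left(h + 0\right)\right) = -4 + \left(h + h\right) = -4 + 2 h$)
$43 N{\left(R{\left(-5 \right)} \right)} \left(-50\right) = 43 \left(-4 + 2 \left(-5\right)\right) \left(-50\right) = 43 \left(-4 - 10\right) \left(-50\right) = 43 \left(-14\right) \left(-50\right) = \left(-602\right) \left(-50\right) = 30100$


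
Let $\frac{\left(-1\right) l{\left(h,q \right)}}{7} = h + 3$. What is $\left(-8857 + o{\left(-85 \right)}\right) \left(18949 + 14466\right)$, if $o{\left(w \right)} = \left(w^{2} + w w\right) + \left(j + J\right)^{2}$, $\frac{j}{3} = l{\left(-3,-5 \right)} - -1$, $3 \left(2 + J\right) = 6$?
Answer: $187190830$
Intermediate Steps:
$J = 0$ ($J = -2 + \frac{1}{3} \cdot 6 = -2 + 2 = 0$)
$l{\left(h,q \right)} = -21 - 7 h$ ($l{\left(h,q \right)} = - 7 \left(h + 3\right) = - 7 \left(3 + h\right) = -21 - 7 h$)
$j = 3$ ($j = 3 \left(\left(-21 - -21\right) - -1\right) = 3 \left(\left(-21 + 21\right) + 1\right) = 3 \left(0 + 1\right) = 3 \cdot 1 = 3$)
$o{\left(w \right)} = 9 + 2 w^{2}$ ($o{\left(w \right)} = \left(w^{2} + w w\right) + \left(3 + 0\right)^{2} = \left(w^{2} + w^{2}\right) + 3^{2} = 2 w^{2} + 9 = 9 + 2 w^{2}$)
$\left(-8857 + o{\left(-85 \right)}\right) \left(18949 + 14466\right) = \left(-8857 + \left(9 + 2 \left(-85\right)^{2}\right)\right) \left(18949 + 14466\right) = \left(-8857 + \left(9 + 2 \cdot 7225\right)\right) 33415 = \left(-8857 + \left(9 + 14450\right)\right) 33415 = \left(-8857 + 14459\right) 33415 = 5602 \cdot 33415 = 187190830$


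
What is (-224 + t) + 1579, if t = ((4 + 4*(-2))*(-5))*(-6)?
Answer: 1235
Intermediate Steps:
t = -120 (t = ((4 - 8)*(-5))*(-6) = -4*(-5)*(-6) = 20*(-6) = -120)
(-224 + t) + 1579 = (-224 - 120) + 1579 = -344 + 1579 = 1235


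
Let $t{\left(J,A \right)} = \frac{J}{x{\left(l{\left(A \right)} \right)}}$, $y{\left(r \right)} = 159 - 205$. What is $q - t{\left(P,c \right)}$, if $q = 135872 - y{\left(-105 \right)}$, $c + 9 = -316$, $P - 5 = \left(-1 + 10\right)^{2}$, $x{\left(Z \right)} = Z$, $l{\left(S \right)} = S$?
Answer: $\frac{44173436}{325} \approx 1.3592 \cdot 10^{5}$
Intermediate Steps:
$y{\left(r \right)} = -46$
$P = 86$ ($P = 5 + \left(-1 + 10\right)^{2} = 5 + 9^{2} = 5 + 81 = 86$)
$c = -325$ ($c = -9 - 316 = -325$)
$t{\left(J,A \right)} = \frac{J}{A}$
$q = 135918$ ($q = 135872 - -46 = 135872 + 46 = 135918$)
$q - t{\left(P,c \right)} = 135918 - \frac{86}{-325} = 135918 - 86 \left(- \frac{1}{325}\right) = 135918 - - \frac{86}{325} = 135918 + \frac{86}{325} = \frac{44173436}{325}$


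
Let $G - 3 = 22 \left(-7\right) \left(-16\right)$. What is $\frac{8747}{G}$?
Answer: $\frac{8747}{2467} \approx 3.5456$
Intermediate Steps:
$G = 2467$ ($G = 3 + 22 \left(-7\right) \left(-16\right) = 3 - -2464 = 3 + 2464 = 2467$)
$\frac{8747}{G} = \frac{8747}{2467}$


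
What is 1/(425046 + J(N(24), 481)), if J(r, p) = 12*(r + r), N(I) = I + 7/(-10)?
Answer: 5/2128026 ≈ 2.3496e-6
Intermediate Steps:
N(I) = -7/10 + I (N(I) = I + 7*(-⅒) = I - 7/10 = -7/10 + I)
J(r, p) = 24*r (J(r, p) = 12*(2*r) = 24*r)
1/(425046 + J(N(24), 481)) = 1/(425046 + 24*(-7/10 + 24)) = 1/(425046 + 24*(233/10)) = 1/(425046 + 2796/5) = 1/(2128026/5) = 5/2128026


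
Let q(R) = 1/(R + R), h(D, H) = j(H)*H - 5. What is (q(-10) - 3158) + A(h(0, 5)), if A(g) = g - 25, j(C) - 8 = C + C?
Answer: -61961/20 ≈ -3098.1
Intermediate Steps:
j(C) = 8 + 2*C (j(C) = 8 + (C + C) = 8 + 2*C)
h(D, H) = -5 + H*(8 + 2*H) (h(D, H) = (8 + 2*H)*H - 5 = H*(8 + 2*H) - 5 = -5 + H*(8 + 2*H))
A(g) = -25 + g
q(R) = 1/(2*R)
(q(-10) - 3158) + A(h(0, 5)) = ((1/2)/(-10) - 3158) + (-25 + (-5 + 2*5*(4 + 5))) = ((1/2)*(-1/10) - 3158) + (-25 + (-5 + 2*5*9)) = (-1/20 - 3158) + (-25 + (-5 + 90)) = -63161/20 + (-25 + 85) = -63161/20 + 60 = -61961/20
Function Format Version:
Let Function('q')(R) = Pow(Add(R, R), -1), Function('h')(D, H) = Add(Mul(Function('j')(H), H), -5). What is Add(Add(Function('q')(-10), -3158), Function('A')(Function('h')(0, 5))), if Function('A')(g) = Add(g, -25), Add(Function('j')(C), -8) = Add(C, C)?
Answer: Rational(-61961, 20) ≈ -3098.1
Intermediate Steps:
Function('j')(C) = Add(8, Mul(2, C)) (Function('j')(C) = Add(8, Add(C, C)) = Add(8, Mul(2, C)))
Function('h')(D, H) = Add(-5, Mul(H, Add(8, Mul(2, H)))) (Function('h')(D, H) = Add(Mul(Add(8, Mul(2, H)), H), -5) = Add(Mul(H, Add(8, Mul(2, H))), -5) = Add(-5, Mul(H, Add(8, Mul(2, H)))))
Function('A')(g) = Add(-25, g)
Function('q')(R) = Mul(Rational(1, 2), Pow(R, -1)) (Function('q')(R) = Pow(Mul(2, R), -1) = Mul(Rational(1, 2), Pow(R, -1)))
Add(Add(Function('q')(-10), -3158), Function('A')(Function('h')(0, 5))) = Add(Add(Mul(Rational(1, 2), Pow(-10, -1)), -3158), Add(-25, Add(-5, Mul(2, 5, Add(4, 5))))) = Add(Add(Mul(Rational(1, 2), Rational(-1, 10)), -3158), Add(-25, Add(-5, Mul(2, 5, 9)))) = Add(Add(Rational(-1, 20), -3158), Add(-25, Add(-5, 90))) = Add(Rational(-63161, 20), Add(-25, 85)) = Add(Rational(-63161, 20), 60) = Rational(-61961, 20)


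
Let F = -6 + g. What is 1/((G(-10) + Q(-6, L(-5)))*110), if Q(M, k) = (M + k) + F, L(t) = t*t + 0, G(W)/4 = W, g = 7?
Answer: -1/2200 ≈ -0.00045455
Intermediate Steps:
G(W) = 4*W
F = 1 (F = -6 + 7 = 1)
L(t) = t² (L(t) = t² + 0 = t²)
Q(M, k) = 1 + M + k (Q(M, k) = (M + k) + 1 = 1 + M + k)
1/((G(-10) + Q(-6, L(-5)))*110) = 1/((4*(-10) + (1 - 6 + (-5)²))*110) = 1/((-40 + (1 - 6 + 25))*110) = 1/((-40 + 20)*110) = 1/(-20*110) = 1/(-2200) = -1/2200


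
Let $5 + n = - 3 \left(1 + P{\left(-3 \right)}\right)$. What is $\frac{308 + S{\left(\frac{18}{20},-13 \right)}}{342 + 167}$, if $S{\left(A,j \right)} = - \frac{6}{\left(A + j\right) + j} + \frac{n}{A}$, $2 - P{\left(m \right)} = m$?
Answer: $\frac{638582}{1149831} \approx 0.55537$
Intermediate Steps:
$P{\left(m \right)} = 2 - m$
$n = -23$ ($n = -5 - 3 \left(1 + \left(2 - -3\right)\right) = -5 - 3 \left(1 + \left(2 + 3\right)\right) = -5 - 3 \left(1 + 5\right) = -5 - 18 = -23$)
$S{\left(A,j \right)} = - \frac{23}{A} - \frac{6}{A + 2 j}$ ($S{\left(A,j \right)} = - \frac{6}{\left(A + j\right) + j} - \frac{23}{A} = - \frac{6}{A + 2 j} - \frac{23}{A} = - \frac{23}{A} - \frac{6}{A + 2 j}$)
$\frac{308 + S{\left(\frac{18}{20},-13 \right)}}{342 + 167} = \frac{308 + \frac{\left(-46\right) \left(-13\right) - 29 \cdot \frac{18}{20}}{\frac{18}{20} \left(\frac{18}{20} + 2 \left(-13\right)\right)}}{342 + 167} = \frac{308 + \frac{598 - 29 \cdot 18 \cdot \frac{1}{20}}{18 \cdot \frac{1}{20} \left(18 \cdot \frac{1}{20} - 26\right)}}{509} = \left(308 + \frac{598 - \frac{261}{10}}{\frac{9}{10} \left(\frac{9}{10} - 26\right)}\right) \frac{1}{509} = \left(308 + \frac{10 \left(598 - \frac{261}{10}\right)}{9 \left(- \frac{251}{10}\right)}\right) \frac{1}{509} = \left(308 + \frac{10}{9} \left(- \frac{10}{251}\right) \frac{5719}{10}\right) \frac{1}{509} = \left(308 - \frac{57190}{2259}\right) \frac{1}{509} = \frac{638582}{2259} \cdot \frac{1}{509} = \frac{638582}{1149831}$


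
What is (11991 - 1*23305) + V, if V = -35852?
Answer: -47166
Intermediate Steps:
(11991 - 1*23305) + V = (11991 - 1*23305) - 35852 = (11991 - 23305) - 35852 = -11314 - 35852 = -47166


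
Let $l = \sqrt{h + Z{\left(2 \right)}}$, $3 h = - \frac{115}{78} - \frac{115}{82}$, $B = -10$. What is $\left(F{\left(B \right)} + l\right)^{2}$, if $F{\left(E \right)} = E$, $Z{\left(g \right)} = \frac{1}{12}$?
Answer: $\frac{\left(31980 - i \sqrt{8954933}\right)^{2}}{10227204} \approx 99.124 - 18.715 i$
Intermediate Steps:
$h = - \frac{4600}{4797}$ ($h = \frac{- \frac{115}{78} - \frac{115}{82}}{3} = \frac{1}{3} \left(- \frac{4600}{1599}\right) = - \frac{4600}{4797} \approx -0.95893$)
$Z{\left(g \right)} = \frac{1}{12}$
$l = \frac{i \sqrt{8954933}}{3198}$ ($l = \sqrt{- \frac{4600}{4797} + \frac{1}{12}} = \sqrt{- \frac{16801}{19188}} = \frac{i \sqrt{8954933}}{3198} \approx 0.93573 i$)
$\left(F{\left(B \right)} + l\right)^{2} = \left(-10 + \frac{i \sqrt{8954933}}{3198}\right)^{2}$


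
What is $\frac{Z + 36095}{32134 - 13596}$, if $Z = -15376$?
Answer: $\frac{20719}{18538} \approx 1.1177$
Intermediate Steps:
$\frac{Z + 36095}{32134 - 13596} = \frac{-15376 + 36095}{32134 - 13596} = \frac{20719}{18538}$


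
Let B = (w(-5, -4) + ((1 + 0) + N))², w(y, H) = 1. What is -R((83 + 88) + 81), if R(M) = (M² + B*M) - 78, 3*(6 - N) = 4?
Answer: -74626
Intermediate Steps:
N = 14/3 (N = 6 - ⅓*4 = 6 - 4/3 = 14/3 ≈ 4.6667)
B = 400/9 (B = (1 + ((1 + 0) + 14/3))² = (1 + (1 + 14/3))² = (1 + 17/3)² = (20/3)² = 400/9 ≈ 44.444)
R(M) = -78 + M² + 400*M/9 (R(M) = (M² + 400*M/9) - 78 = -78 + M² + 400*M/9)
-R((83 + 88) + 81) = -(-78 + ((83 + 88) + 81)² + 400*((83 + 88) + 81)/9) = -(-78 + (171 + 81)² + 400*(171 + 81)/9) = -(-78 + 252² + (400/9)*252) = -(-78 + 63504 + 11200) = -1*74626 = -74626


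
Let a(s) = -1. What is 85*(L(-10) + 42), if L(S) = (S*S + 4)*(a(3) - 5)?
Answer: -49470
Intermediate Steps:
L(S) = -24 - 6*S² (L(S) = (S*S + 4)*(-1 - 5) = (S² + 4)*(-6) = (4 + S²)*(-6) = -24 - 6*S²)
85*(L(-10) + 42) = 85*((-24 - 6*(-10)²) + 42) = 85*((-24 - 6*100) + 42) = 85*((-24 - 600) + 42) = 85*(-624 + 42) = 85*(-582) = -49470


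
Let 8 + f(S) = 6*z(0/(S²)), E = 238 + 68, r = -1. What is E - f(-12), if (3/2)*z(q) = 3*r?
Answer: 326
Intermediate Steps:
z(q) = -2 (z(q) = 2*(3*(-1))/3 = (⅔)*(-3) = -2)
E = 306
f(S) = -20 (f(S) = -8 + 6*(-2) = -8 - 12 = -20)
E - f(-12) = 306 - 1*(-20) = 306 + 20 = 326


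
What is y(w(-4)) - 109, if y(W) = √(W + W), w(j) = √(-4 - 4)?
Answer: -109 + 2*2^(¼)*√I ≈ -107.32 + 1.6818*I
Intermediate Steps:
w(j) = 2*I*√2 (w(j) = √(-8) = 2*I*√2)
y(W) = √2*√W (y(W) = √(2*W) = √2*√W)
y(w(-4)) - 109 = √2*√(2*I*√2) - 109 = √2*(2^(¾)*√I) - 109 = 2*2^(¼)*√I - 109 = -109 + 2*2^(¼)*√I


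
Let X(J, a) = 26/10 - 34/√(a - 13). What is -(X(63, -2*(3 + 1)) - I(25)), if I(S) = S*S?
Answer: 3112/5 - 34*I*√21/21 ≈ 622.4 - 7.4194*I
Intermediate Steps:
I(S) = S²
X(J, a) = 13/5 - 34/√(-13 + a) (X(J, a) = 26*(⅒) - 34/√(-13 + a) = 13/5 - 34/√(-13 + a))
-(X(63, -2*(3 + 1)) - I(25)) = -((13/5 - 34/√(-13 - 2*(3 + 1))) - 1*25²) = -((13/5 - 34/√(-13 - 2*4)) - 1*625) = -((13/5 - 34/√(-13 - 8)) - 625) = -((13/5 - (-34)*I*√21/21) - 625) = -((13/5 + 34*I*√21/21) - 625) = -(-3112/5 + 34*I*√21/21) = 3112/5 - 34*I*√21/21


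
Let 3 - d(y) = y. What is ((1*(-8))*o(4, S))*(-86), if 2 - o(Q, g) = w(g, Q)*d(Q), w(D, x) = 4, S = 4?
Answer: 4128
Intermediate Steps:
d(y) = 3 - y
o(Q, g) = -10 + 4*Q (o(Q, g) = 2 - 4*(3 - Q) = 2 - (12 - 4*Q) = 2 + (-12 + 4*Q) = -10 + 4*Q)
((1*(-8))*o(4, S))*(-86) = ((1*(-8))*(-10 + 4*4))*(-86) = -8*(-10 + 16)*(-86) = -8*6*(-86) = -48*(-86) = 4128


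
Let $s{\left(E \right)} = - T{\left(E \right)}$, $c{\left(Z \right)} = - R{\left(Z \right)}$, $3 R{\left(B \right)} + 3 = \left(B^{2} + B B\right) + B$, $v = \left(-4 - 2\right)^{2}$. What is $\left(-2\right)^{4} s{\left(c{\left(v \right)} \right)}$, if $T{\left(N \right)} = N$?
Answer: $14000$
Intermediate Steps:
$v = 36$ ($v = \left(-6\right)^{2} = 36$)
$R{\left(B \right)} = -1 + \frac{B}{3} + \frac{2 B^{2}}{3}$ ($R{\left(B \right)} = -1 + \frac{\left(B^{2} + B B\right) + B}{3} = -1 + \frac{\left(B^{2} + B^{2}\right) + B}{3} = -1 + \frac{2 B^{2} + B}{3} = -1 + \frac{B + 2 B^{2}}{3} = -1 + \left(\frac{B}{3} + \frac{2 B^{2}}{3}\right) = -1 + \frac{B}{3} + \frac{2 B^{2}}{3}$)
$c{\left(Z \right)} = 1 - \frac{2 Z^{2}}{3} - \frac{Z}{3}$ ($c{\left(Z \right)} = - (-1 + \frac{Z}{3} + \frac{2 Z^{2}}{3}) = 1 - \frac{2 Z^{2}}{3} - \frac{Z}{3}$)
$s{\left(E \right)} = - E$
$\left(-2\right)^{4} s{\left(c{\left(v \right)} \right)} = \left(-2\right)^{4} \left(- (1 - \frac{2 \cdot 36^{2}}{3} - 12)\right) = 16 \left(- (1 - 864 - 12)\right) = 16 \left(\left(-1\right) \left(-875\right)\right) = 16 \cdot 875 = 14000$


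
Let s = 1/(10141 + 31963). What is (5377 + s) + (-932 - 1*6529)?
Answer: -87744735/42104 ≈ -2084.0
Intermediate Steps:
s = 1/42104 ≈ 2.3751e-5
(5377 + s) + (-932 - 1*6529) = (5377 + 1/42104) + (-932 - 1*6529) = 226393209/42104 + (-932 - 6529) = 226393209/42104 - 7461 = -87744735/42104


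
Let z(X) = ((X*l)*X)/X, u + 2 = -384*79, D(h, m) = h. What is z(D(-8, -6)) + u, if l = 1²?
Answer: -30346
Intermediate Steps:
l = 1
u = -30338 (u = -2 - 384*79 = -2 - 30336 = -30338)
z(X) = X (z(X) = ((X*1)*X)/X = (X*X)/X = X²/X = X)
z(D(-8, -6)) + u = -8 - 30338 = -30346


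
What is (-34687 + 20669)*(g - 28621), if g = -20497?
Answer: 688536124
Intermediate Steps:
(-34687 + 20669)*(g - 28621) = (-34687 + 20669)*(-20497 - 28621) = -14018*(-49118) = 688536124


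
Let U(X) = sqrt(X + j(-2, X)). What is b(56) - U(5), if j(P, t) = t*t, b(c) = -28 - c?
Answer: -84 - sqrt(30) ≈ -89.477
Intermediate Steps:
j(P, t) = t**2
U(X) = sqrt(X + X**2)
b(56) - U(5) = (-28 - 1*56) - sqrt(5*(1 + 5)) = (-28 - 56) - sqrt(5*6) = -84 - sqrt(30)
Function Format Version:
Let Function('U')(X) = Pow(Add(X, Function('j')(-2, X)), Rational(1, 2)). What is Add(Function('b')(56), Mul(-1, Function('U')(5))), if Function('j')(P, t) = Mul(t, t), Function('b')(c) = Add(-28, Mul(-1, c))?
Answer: Add(-84, Mul(-1, Pow(30, Rational(1, 2)))) ≈ -89.477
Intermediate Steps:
Function('j')(P, t) = Pow(t, 2)
Function('U')(X) = Pow(Add(X, Pow(X, 2)), Rational(1, 2))
Add(Function('b')(56), Mul(-1, Function('U')(5))) = Add(Add(-28, Mul(-1, 56)), Mul(-1, Pow(Mul(5, Add(1, 5)), Rational(1, 2)))) = Add(Add(-28, -56), Mul(-1, Pow(Mul(5, 6), Rational(1, 2)))) = Add(-84, Mul(-1, Pow(30, Rational(1, 2))))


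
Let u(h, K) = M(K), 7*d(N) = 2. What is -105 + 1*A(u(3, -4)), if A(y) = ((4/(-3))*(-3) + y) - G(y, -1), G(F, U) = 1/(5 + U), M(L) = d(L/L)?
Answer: -2827/28 ≈ -100.96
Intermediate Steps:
d(N) = 2/7 (d(N) = (⅐)*2 = 2/7)
M(L) = 2/7
u(h, K) = 2/7
A(y) = 15/4 + y (A(y) = ((4/(-3))*(-3) + y) - 1/(5 - 1) = ((4*(-⅓))*(-3) + y) - 1/4 = (-4/3*(-3) + y) - 1*¼ = (4 + y) - ¼ = 15/4 + y)
-105 + 1*A(u(3, -4)) = -105 + 1*(15/4 + 2/7) = -105 + 1*(113/28) = -105 + 113/28 = -2827/28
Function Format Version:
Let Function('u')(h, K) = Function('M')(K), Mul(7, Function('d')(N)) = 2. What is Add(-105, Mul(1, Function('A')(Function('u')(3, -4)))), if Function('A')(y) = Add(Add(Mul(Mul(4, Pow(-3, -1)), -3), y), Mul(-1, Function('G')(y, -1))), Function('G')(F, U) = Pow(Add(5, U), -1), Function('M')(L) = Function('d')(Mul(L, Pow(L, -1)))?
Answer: Rational(-2827, 28) ≈ -100.96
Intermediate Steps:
Function('d')(N) = Rational(2, 7) (Function('d')(N) = Mul(Rational(1, 7), 2) = Rational(2, 7))
Function('M')(L) = Rational(2, 7)
Function('u')(h, K) = Rational(2, 7)
Function('A')(y) = Add(Rational(15, 4), y) (Function('A')(y) = Add(Add(Mul(Mul(4, Pow(-3, -1)), -3), y), Mul(-1, Pow(Add(5, -1), -1))) = Add(Add(Mul(Mul(4, Rational(-1, 3)), -3), y), Mul(-1, Pow(4, -1))) = Add(Add(Mul(Rational(-4, 3), -3), y), Mul(-1, Rational(1, 4))) = Add(Add(4, y), Rational(-1, 4)) = Add(Rational(15, 4), y))
Add(-105, Mul(1, Function('A')(Function('u')(3, -4)))) = Add(-105, Mul(1, Add(Rational(15, 4), Rational(2, 7)))) = Add(-105, Mul(1, Rational(113, 28))) = Add(-105, Rational(113, 28)) = Rational(-2827, 28)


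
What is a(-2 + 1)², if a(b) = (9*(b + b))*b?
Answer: 324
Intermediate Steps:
a(b) = 18*b² (a(b) = (9*(2*b))*b = (18*b)*b = 18*b²)
a(-2 + 1)² = (18*(-2 + 1)²)² = (18*(-1)²)² = (18*1)² = 18² = 324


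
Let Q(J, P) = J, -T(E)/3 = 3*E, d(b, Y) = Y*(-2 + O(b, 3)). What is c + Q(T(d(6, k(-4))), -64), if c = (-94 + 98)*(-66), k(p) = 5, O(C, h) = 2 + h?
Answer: -399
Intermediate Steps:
d(b, Y) = 3*Y (d(b, Y) = Y*(-2 + (2 + 3)) = Y*(-2 + 5) = Y*3 = 3*Y)
T(E) = -9*E
c = -264 (c = 4*(-66) = -264)
c + Q(T(d(6, k(-4))), -64) = -264 - 27*5 = -264 - 9*15 = -264 - 135 = -399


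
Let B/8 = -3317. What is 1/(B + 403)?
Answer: -1/26133 ≈ -3.8266e-5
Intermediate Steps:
B = -26536 (B = 8*(-3317) = -26536)
1/(B + 403) = 1/(-26536 + 403) = 1/(-26133) = -1/26133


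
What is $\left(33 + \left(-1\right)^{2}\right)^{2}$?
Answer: $1156$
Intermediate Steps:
$\left(33 + \left(-1\right)^{2}\right)^{2} = \left(33 + 1\right)^{2} = 34^{2} = 1156$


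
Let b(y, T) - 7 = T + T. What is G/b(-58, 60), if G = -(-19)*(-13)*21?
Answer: -5187/127 ≈ -40.843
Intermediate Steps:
b(y, T) = 7 + 2*T (b(y, T) = 7 + (T + T) = 7 + 2*T)
G = -5187 (G = -19*13*21 = -247*21 = -5187)
G/b(-58, 60) = -5187/(7 + 2*60) = -5187/(7 + 120) = -5187/127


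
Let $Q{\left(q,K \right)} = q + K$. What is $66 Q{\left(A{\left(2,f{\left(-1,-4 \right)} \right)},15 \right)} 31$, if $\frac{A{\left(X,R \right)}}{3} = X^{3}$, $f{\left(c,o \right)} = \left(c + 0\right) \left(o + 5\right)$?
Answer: $79794$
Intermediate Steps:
$f{\left(c,o \right)} = c \left(5 + o\right)$
$A{\left(X,R \right)} = 3 X^{3}$
$Q{\left(q,K \right)} = K + q$
$66 Q{\left(A{\left(2,f{\left(-1,-4 \right)} \right)},15 \right)} 31 = 66 \left(15 + 3 \cdot 2^{3}\right) 31 = 66 \left(15 + 3 \cdot 8\right) 31 = 66 \left(15 + 24\right) 31 = 66 \cdot 39 \cdot 31 = 2574 \cdot 31 = 79794$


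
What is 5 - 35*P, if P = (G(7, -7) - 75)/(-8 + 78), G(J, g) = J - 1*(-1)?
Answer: 77/2 ≈ 38.500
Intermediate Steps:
G(J, g) = 1 + J (G(J, g) = J + 1 = 1 + J)
P = -67/70 (P = ((1 + 7) - 75)/(-8 + 78) = (8 - 75)/70 = -67*1/70 = -67/70 ≈ -0.95714)
5 - 35*P = 5 - 35*(-67/70) = 5 + 67/2 = 77/2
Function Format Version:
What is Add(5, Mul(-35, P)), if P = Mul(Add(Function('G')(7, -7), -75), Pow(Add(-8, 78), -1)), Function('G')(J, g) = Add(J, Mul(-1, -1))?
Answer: Rational(77, 2) ≈ 38.500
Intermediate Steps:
Function('G')(J, g) = Add(1, J) (Function('G')(J, g) = Add(J, 1) = Add(1, J))
P = Rational(-67, 70) (P = Mul(Add(Add(1, 7), -75), Pow(Add(-8, 78), -1)) = Mul(Add(8, -75), Pow(70, -1)) = Mul(-67, Rational(1, 70)) = Rational(-67, 70) ≈ -0.95714)
Add(5, Mul(-35, P)) = Add(5, Mul(-35, Rational(-67, 70))) = Add(5, Rational(67, 2)) = Rational(77, 2)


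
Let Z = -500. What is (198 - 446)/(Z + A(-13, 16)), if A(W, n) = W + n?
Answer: 248/497 ≈ 0.49899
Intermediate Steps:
(198 - 446)/(Z + A(-13, 16)) = (198 - 446)/(-500 + (-13 + 16)) = -248/(-500 + 3) = -248/(-497) = -248*(-1/497) = 248/497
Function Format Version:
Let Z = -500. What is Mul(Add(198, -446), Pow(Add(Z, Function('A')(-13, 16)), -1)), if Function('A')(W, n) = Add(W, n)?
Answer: Rational(248, 497) ≈ 0.49899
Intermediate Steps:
Mul(Add(198, -446), Pow(Add(Z, Function('A')(-13, 16)), -1)) = Mul(Add(198, -446), Pow(Add(-500, Add(-13, 16)), -1)) = Mul(-248, Pow(Add(-500, 3), -1)) = Mul(-248, Pow(-497, -1)) = Mul(-248, Rational(-1, 497)) = Rational(248, 497)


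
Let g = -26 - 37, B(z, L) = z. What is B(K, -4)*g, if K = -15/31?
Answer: 945/31 ≈ 30.484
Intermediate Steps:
K = -15/31 (K = -15*1/31 = -15/31 ≈ -0.48387)
g = -63
B(K, -4)*g = -15/31*(-63) = 945/31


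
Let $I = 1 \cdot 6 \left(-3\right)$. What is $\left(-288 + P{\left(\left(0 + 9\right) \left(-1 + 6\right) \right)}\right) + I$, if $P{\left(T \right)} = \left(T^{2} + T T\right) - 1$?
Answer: $3743$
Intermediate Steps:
$I = -18$ ($I = 6 \left(-3\right) = -18$)
$P{\left(T \right)} = -1 + 2 T^{2}$ ($P{\left(T \right)} = \left(T^{2} + T^{2}\right) - 1 = 2 T^{2} - 1 = -1 + 2 T^{2}$)
$\left(-288 + P{\left(\left(0 + 9\right) \left(-1 + 6\right) \right)}\right) + I = \left(-288 - \left(1 - 2 \left(\left(0 + 9\right) \left(-1 + 6\right)\right)^{2}\right)\right) - 18 = \left(-288 - \left(1 - 2 \left(9 \cdot 5\right)^{2}\right)\right) - 18 = \left(-288 - \left(1 - 2 \cdot 45^{2}\right)\right) - 18 = \left(-288 + \left(-1 + 2 \cdot 2025\right)\right) - 18 = \left(-288 + \left(-1 + 4050\right)\right) - 18 = \left(-288 + 4049\right) - 18 = 3761 - 18 = 3743$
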